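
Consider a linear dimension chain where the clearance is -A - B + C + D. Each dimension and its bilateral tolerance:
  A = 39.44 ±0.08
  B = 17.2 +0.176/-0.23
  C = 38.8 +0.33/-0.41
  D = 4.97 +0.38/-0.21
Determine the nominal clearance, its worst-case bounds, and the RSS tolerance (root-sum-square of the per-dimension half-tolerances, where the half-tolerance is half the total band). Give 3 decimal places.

nominal=-12.870 wc=[-13.746,-11.850] rss=0.521

Stack each dimension's contribution:
  -A: nom -39.440 → Σnom=-39.440; wc +0.080/-0.080 → slack +0.080/-0.080; half-tol=0.080, Σhalf²=0.006400
  -B: nom -17.200 → Σnom=-56.640; wc +0.230/-0.176 → slack +0.310/-0.256; half-tol=0.203, Σhalf²=0.047609
  +C: nom +38.800 → Σnom=-17.840; wc +0.330/-0.410 → slack +0.640/-0.666; half-tol=0.370, Σhalf²=0.184509
  +D: nom +4.970 → Σnom=-12.870; wc +0.380/-0.210 → slack +1.020/-0.876; half-tol=0.295, Σhalf²=0.271534
Nominal = -12.870. Worst-case = [-12.870 - 0.876, -12.870 + 1.020] = [-13.746, -11.850]. RSS = √0.271534 = 0.521.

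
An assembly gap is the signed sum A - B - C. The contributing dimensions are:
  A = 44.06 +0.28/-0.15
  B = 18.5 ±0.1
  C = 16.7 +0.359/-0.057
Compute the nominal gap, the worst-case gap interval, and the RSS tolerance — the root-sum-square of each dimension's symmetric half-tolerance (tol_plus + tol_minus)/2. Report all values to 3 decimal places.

Stack each dimension's contribution:
  +A: nom +44.060 → Σnom=44.060; wc +0.280/-0.150 → slack +0.280/-0.150; half-tol=0.215, Σhalf²=0.046225
  -B: nom -18.500 → Σnom=25.560; wc +0.100/-0.100 → slack +0.380/-0.250; half-tol=0.100, Σhalf²=0.056225
  -C: nom -16.700 → Σnom=8.860; wc +0.057/-0.359 → slack +0.437/-0.609; half-tol=0.208, Σhalf²=0.099489
Nominal = 8.860. Worst-case = [8.860 - 0.609, 8.860 + 0.437] = [8.251, 9.297]. RSS = √0.099489 = 0.315.

nominal=8.860 wc=[8.251,9.297] rss=0.315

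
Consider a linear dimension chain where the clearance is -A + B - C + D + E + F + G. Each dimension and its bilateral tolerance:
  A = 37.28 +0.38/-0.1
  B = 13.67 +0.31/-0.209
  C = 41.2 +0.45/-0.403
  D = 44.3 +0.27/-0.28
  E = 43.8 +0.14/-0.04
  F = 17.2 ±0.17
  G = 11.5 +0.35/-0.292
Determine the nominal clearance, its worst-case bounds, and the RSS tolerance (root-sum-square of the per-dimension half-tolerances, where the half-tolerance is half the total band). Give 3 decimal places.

nominal=51.990 wc=[50.169,53.733] rss=0.723

Stack each dimension's contribution:
  -A: nom -37.280 → Σnom=-37.280; wc +0.100/-0.380 → slack +0.100/-0.380; half-tol=0.240, Σhalf²=0.057600
  +B: nom +13.670 → Σnom=-23.610; wc +0.310/-0.209 → slack +0.410/-0.589; half-tol=0.260, Σhalf²=0.124940
  -C: nom -41.200 → Σnom=-64.810; wc +0.403/-0.450 → slack +0.813/-1.039; half-tol=0.426, Σhalf²=0.306843
  +D: nom +44.300 → Σnom=-20.510; wc +0.270/-0.280 → slack +1.083/-1.319; half-tol=0.275, Σhalf²=0.382468
  +E: nom +43.800 → Σnom=23.290; wc +0.140/-0.040 → slack +1.223/-1.359; half-tol=0.090, Σhalf²=0.390568
  +F: nom +17.200 → Σnom=40.490; wc +0.170/-0.170 → slack +1.393/-1.529; half-tol=0.170, Σhalf²=0.419467
  +G: nom +11.500 → Σnom=51.990; wc +0.350/-0.292 → slack +1.743/-1.821; half-tol=0.321, Σhalf²=0.522508
Nominal = 51.990. Worst-case = [51.990 - 1.821, 51.990 + 1.743] = [50.169, 53.733]. RSS = √0.522508 = 0.723.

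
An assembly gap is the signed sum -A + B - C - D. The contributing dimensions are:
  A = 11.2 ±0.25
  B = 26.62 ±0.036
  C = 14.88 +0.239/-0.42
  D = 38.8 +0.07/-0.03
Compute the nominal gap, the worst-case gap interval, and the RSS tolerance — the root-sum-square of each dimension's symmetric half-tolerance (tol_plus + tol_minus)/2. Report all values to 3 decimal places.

Stack each dimension's contribution:
  -A: nom -11.200 → Σnom=-11.200; wc +0.250/-0.250 → slack +0.250/-0.250; half-tol=0.250, Σhalf²=0.062500
  +B: nom +26.620 → Σnom=15.420; wc +0.036/-0.036 → slack +0.286/-0.286; half-tol=0.036, Σhalf²=0.063796
  -C: nom -14.880 → Σnom=0.540; wc +0.420/-0.239 → slack +0.706/-0.525; half-tol=0.330, Σhalf²=0.172366
  -D: nom -38.800 → Σnom=-38.260; wc +0.030/-0.070 → slack +0.736/-0.595; half-tol=0.050, Σhalf²=0.174866
Nominal = -38.260. Worst-case = [-38.260 - 0.595, -38.260 + 0.736] = [-38.855, -37.524]. RSS = √0.174866 = 0.418.

nominal=-38.260 wc=[-38.855,-37.524] rss=0.418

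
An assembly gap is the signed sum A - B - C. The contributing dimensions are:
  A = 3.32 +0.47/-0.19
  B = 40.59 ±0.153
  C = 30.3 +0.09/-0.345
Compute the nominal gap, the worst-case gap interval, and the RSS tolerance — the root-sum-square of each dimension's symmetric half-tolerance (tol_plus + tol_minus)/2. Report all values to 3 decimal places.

Stack each dimension's contribution:
  +A: nom +3.320 → Σnom=3.320; wc +0.470/-0.190 → slack +0.470/-0.190; half-tol=0.330, Σhalf²=0.108900
  -B: nom -40.590 → Σnom=-37.270; wc +0.153/-0.153 → slack +0.623/-0.343; half-tol=0.153, Σhalf²=0.132309
  -C: nom -30.300 → Σnom=-67.570; wc +0.345/-0.090 → slack +0.968/-0.433; half-tol=0.217, Σhalf²=0.179615
Nominal = -67.570. Worst-case = [-67.570 - 0.433, -67.570 + 0.968] = [-68.003, -66.602]. RSS = √0.179615 = 0.424.

nominal=-67.570 wc=[-68.003,-66.602] rss=0.424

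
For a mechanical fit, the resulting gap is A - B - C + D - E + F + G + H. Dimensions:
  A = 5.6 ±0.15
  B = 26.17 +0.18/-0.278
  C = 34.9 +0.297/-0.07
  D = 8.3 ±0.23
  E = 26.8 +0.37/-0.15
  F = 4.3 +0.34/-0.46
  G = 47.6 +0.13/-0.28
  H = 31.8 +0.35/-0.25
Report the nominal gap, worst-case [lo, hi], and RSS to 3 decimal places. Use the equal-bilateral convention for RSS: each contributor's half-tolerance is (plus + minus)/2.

Stack each dimension's contribution:
  +A: nom +5.600 → Σnom=5.600; wc +0.150/-0.150 → slack +0.150/-0.150; half-tol=0.150, Σhalf²=0.022500
  -B: nom -26.170 → Σnom=-20.570; wc +0.278/-0.180 → slack +0.428/-0.330; half-tol=0.229, Σhalf²=0.074941
  -C: nom -34.900 → Σnom=-55.470; wc +0.070/-0.297 → slack +0.498/-0.627; half-tol=0.183, Σhalf²=0.108613
  +D: nom +8.300 → Σnom=-47.170; wc +0.230/-0.230 → slack +0.728/-0.857; half-tol=0.230, Σhalf²=0.161513
  -E: nom -26.800 → Σnom=-73.970; wc +0.150/-0.370 → slack +0.878/-1.227; half-tol=0.260, Σhalf²=0.229113
  +F: nom +4.300 → Σnom=-69.670; wc +0.340/-0.460 → slack +1.218/-1.687; half-tol=0.400, Σhalf²=0.389113
  +G: nom +47.600 → Σnom=-22.070; wc +0.130/-0.280 → slack +1.348/-1.967; half-tol=0.205, Σhalf²=0.431138
  +H: nom +31.800 → Σnom=9.730; wc +0.350/-0.250 → slack +1.698/-2.217; half-tol=0.300, Σhalf²=0.521138
Nominal = 9.730. Worst-case = [9.730 - 2.217, 9.730 + 1.698] = [7.513, 11.428]. RSS = √0.521138 = 0.722.

nominal=9.730 wc=[7.513,11.428] rss=0.722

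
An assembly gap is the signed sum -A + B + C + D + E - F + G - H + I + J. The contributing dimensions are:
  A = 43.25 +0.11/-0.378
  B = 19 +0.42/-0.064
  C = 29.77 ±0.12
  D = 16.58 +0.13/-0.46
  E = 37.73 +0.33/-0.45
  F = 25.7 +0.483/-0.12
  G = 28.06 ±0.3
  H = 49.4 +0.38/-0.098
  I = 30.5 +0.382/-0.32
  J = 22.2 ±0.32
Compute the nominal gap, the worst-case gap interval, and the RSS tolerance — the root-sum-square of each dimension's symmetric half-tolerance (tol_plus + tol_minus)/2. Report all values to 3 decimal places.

Stack each dimension's contribution:
  -A: nom -43.250 → Σnom=-43.250; wc +0.378/-0.110 → slack +0.378/-0.110; half-tol=0.244, Σhalf²=0.059536
  +B: nom +19.000 → Σnom=-24.250; wc +0.420/-0.064 → slack +0.798/-0.174; half-tol=0.242, Σhalf²=0.118100
  +C: nom +29.770 → Σnom=5.520; wc +0.120/-0.120 → slack +0.918/-0.294; half-tol=0.120, Σhalf²=0.132500
  +D: nom +16.580 → Σnom=22.100; wc +0.130/-0.460 → slack +1.048/-0.754; half-tol=0.295, Σhalf²=0.219525
  +E: nom +37.730 → Σnom=59.830; wc +0.330/-0.450 → slack +1.378/-1.204; half-tol=0.390, Σhalf²=0.371625
  -F: nom -25.700 → Σnom=34.130; wc +0.120/-0.483 → slack +1.498/-1.687; half-tol=0.301, Σhalf²=0.462527
  +G: nom +28.060 → Σnom=62.190; wc +0.300/-0.300 → slack +1.798/-1.987; half-tol=0.300, Σhalf²=0.552527
  -H: nom -49.400 → Σnom=12.790; wc +0.098/-0.380 → slack +1.896/-2.367; half-tol=0.239, Σhalf²=0.609648
  +I: nom +30.500 → Σnom=43.290; wc +0.382/-0.320 → slack +2.278/-2.687; half-tol=0.351, Σhalf²=0.732849
  +J: nom +22.200 → Σnom=65.490; wc +0.320/-0.320 → slack +2.598/-3.007; half-tol=0.320, Σhalf²=0.835249
Nominal = 65.490. Worst-case = [65.490 - 3.007, 65.490 + 2.598] = [62.483, 68.088]. RSS = √0.835249 = 0.914.

nominal=65.490 wc=[62.483,68.088] rss=0.914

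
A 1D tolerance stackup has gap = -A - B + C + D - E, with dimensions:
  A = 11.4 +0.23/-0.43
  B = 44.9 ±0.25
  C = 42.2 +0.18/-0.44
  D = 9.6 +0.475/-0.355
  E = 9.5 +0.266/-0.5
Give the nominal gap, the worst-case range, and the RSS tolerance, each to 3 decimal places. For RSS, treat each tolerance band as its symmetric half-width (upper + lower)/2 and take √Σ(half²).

nominal=-14.000 wc=[-15.541,-12.165] rss=0.766

Stack each dimension's contribution:
  -A: nom -11.400 → Σnom=-11.400; wc +0.430/-0.230 → slack +0.430/-0.230; half-tol=0.330, Σhalf²=0.108900
  -B: nom -44.900 → Σnom=-56.300; wc +0.250/-0.250 → slack +0.680/-0.480; half-tol=0.250, Σhalf²=0.171400
  +C: nom +42.200 → Σnom=-14.100; wc +0.180/-0.440 → slack +0.860/-0.920; half-tol=0.310, Σhalf²=0.267500
  +D: nom +9.600 → Σnom=-4.500; wc +0.475/-0.355 → slack +1.335/-1.275; half-tol=0.415, Σhalf²=0.439725
  -E: nom -9.500 → Σnom=-14.000; wc +0.500/-0.266 → slack +1.835/-1.541; half-tol=0.383, Σhalf²=0.586414
Nominal = -14.000. Worst-case = [-14.000 - 1.541, -14.000 + 1.835] = [-15.541, -12.165]. RSS = √0.586414 = 0.766.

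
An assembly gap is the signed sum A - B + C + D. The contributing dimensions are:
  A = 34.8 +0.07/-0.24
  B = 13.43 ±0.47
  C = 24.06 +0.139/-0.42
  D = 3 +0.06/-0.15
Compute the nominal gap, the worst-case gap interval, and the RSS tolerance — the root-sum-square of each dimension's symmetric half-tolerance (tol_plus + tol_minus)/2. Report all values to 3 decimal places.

Stack each dimension's contribution:
  +A: nom +34.800 → Σnom=34.800; wc +0.070/-0.240 → slack +0.070/-0.240; half-tol=0.155, Σhalf²=0.024025
  -B: nom -13.430 → Σnom=21.370; wc +0.470/-0.470 → slack +0.540/-0.710; half-tol=0.470, Σhalf²=0.244925
  +C: nom +24.060 → Σnom=45.430; wc +0.139/-0.420 → slack +0.679/-1.130; half-tol=0.279, Σhalf²=0.323045
  +D: nom +3.000 → Σnom=48.430; wc +0.060/-0.150 → slack +0.739/-1.280; half-tol=0.105, Σhalf²=0.334070
Nominal = 48.430. Worst-case = [48.430 - 1.280, 48.430 + 0.739] = [47.150, 49.169]. RSS = √0.334070 = 0.578.

nominal=48.430 wc=[47.150,49.169] rss=0.578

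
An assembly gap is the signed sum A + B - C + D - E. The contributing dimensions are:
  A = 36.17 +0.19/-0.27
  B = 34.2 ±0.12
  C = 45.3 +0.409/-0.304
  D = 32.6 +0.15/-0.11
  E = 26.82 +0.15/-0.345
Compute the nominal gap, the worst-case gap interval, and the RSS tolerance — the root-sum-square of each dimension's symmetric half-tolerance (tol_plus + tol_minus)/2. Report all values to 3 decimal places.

nominal=30.850 wc=[29.791,31.959] rss=0.522

Stack each dimension's contribution:
  +A: nom +36.170 → Σnom=36.170; wc +0.190/-0.270 → slack +0.190/-0.270; half-tol=0.230, Σhalf²=0.052900
  +B: nom +34.200 → Σnom=70.370; wc +0.120/-0.120 → slack +0.310/-0.390; half-tol=0.120, Σhalf²=0.067300
  -C: nom -45.300 → Σnom=25.070; wc +0.304/-0.409 → slack +0.614/-0.799; half-tol=0.356, Σhalf²=0.194392
  +D: nom +32.600 → Σnom=57.670; wc +0.150/-0.110 → slack +0.764/-0.909; half-tol=0.130, Σhalf²=0.211292
  -E: nom -26.820 → Σnom=30.850; wc +0.345/-0.150 → slack +1.109/-1.059; half-tol=0.247, Σhalf²=0.272548
Nominal = 30.850. Worst-case = [30.850 - 1.059, 30.850 + 1.109] = [29.791, 31.959]. RSS = √0.272548 = 0.522.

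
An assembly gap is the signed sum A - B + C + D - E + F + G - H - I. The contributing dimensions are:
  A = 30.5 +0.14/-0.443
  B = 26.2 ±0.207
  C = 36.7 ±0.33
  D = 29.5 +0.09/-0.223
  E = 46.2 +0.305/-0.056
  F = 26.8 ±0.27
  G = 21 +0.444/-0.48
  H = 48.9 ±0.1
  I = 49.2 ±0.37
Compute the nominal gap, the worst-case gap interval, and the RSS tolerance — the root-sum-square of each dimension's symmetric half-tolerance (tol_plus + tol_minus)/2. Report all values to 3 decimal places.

Stack each dimension's contribution:
  +A: nom +30.500 → Σnom=30.500; wc +0.140/-0.443 → slack +0.140/-0.443; half-tol=0.291, Σhalf²=0.084972
  -B: nom -26.200 → Σnom=4.300; wc +0.207/-0.207 → slack +0.347/-0.650; half-tol=0.207, Σhalf²=0.127821
  +C: nom +36.700 → Σnom=41.000; wc +0.330/-0.330 → slack +0.677/-0.980; half-tol=0.330, Σhalf²=0.236721
  +D: nom +29.500 → Σnom=70.500; wc +0.090/-0.223 → slack +0.767/-1.203; half-tol=0.157, Σhalf²=0.261213
  -E: nom -46.200 → Σnom=24.300; wc +0.056/-0.305 → slack +0.823/-1.508; half-tol=0.180, Σhalf²=0.293794
  +F: nom +26.800 → Σnom=51.100; wc +0.270/-0.270 → slack +1.093/-1.778; half-tol=0.270, Σhalf²=0.366694
  +G: nom +21.000 → Σnom=72.100; wc +0.444/-0.480 → slack +1.537/-2.258; half-tol=0.462, Σhalf²=0.580138
  -H: nom -48.900 → Σnom=23.200; wc +0.100/-0.100 → slack +1.637/-2.358; half-tol=0.100, Σhalf²=0.590138
  -I: nom -49.200 → Σnom=-26.000; wc +0.370/-0.370 → slack +2.007/-2.728; half-tol=0.370, Σhalf²=0.727038
Nominal = -26.000. Worst-case = [-26.000 - 2.728, -26.000 + 2.007] = [-28.728, -23.993]. RSS = √0.727038 = 0.853.

nominal=-26.000 wc=[-28.728,-23.993] rss=0.853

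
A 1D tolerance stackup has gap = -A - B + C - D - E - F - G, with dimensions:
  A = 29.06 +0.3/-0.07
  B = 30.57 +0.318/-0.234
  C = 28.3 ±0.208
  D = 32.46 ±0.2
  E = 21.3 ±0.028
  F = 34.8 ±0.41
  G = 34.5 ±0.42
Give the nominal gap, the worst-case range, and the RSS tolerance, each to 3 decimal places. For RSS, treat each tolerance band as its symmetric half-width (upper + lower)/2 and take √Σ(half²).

nominal=-154.390 wc=[-156.274,-152.820] rss=0.734

Stack each dimension's contribution:
  -A: nom -29.060 → Σnom=-29.060; wc +0.070/-0.300 → slack +0.070/-0.300; half-tol=0.185, Σhalf²=0.034225
  -B: nom -30.570 → Σnom=-59.630; wc +0.234/-0.318 → slack +0.304/-0.618; half-tol=0.276, Σhalf²=0.110401
  +C: nom +28.300 → Σnom=-31.330; wc +0.208/-0.208 → slack +0.512/-0.826; half-tol=0.208, Σhalf²=0.153665
  -D: nom -32.460 → Σnom=-63.790; wc +0.200/-0.200 → slack +0.712/-1.026; half-tol=0.200, Σhalf²=0.193665
  -E: nom -21.300 → Σnom=-85.090; wc +0.028/-0.028 → slack +0.740/-1.054; half-tol=0.028, Σhalf²=0.194449
  -F: nom -34.800 → Σnom=-119.890; wc +0.410/-0.410 → slack +1.150/-1.464; half-tol=0.410, Σhalf²=0.362549
  -G: nom -34.500 → Σnom=-154.390; wc +0.420/-0.420 → slack +1.570/-1.884; half-tol=0.420, Σhalf²=0.538949
Nominal = -154.390. Worst-case = [-154.390 - 1.884, -154.390 + 1.570] = [-156.274, -152.820]. RSS = √0.538949 = 0.734.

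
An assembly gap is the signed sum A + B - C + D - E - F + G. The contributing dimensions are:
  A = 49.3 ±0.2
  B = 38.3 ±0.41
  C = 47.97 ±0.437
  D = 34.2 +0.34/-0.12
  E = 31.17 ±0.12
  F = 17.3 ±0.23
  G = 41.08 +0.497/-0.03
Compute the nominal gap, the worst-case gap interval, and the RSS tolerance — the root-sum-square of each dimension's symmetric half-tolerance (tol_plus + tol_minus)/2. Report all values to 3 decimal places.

nominal=66.440 wc=[64.893,68.674] rss=0.767

Stack each dimension's contribution:
  +A: nom +49.300 → Σnom=49.300; wc +0.200/-0.200 → slack +0.200/-0.200; half-tol=0.200, Σhalf²=0.040000
  +B: nom +38.300 → Σnom=87.600; wc +0.410/-0.410 → slack +0.610/-0.610; half-tol=0.410, Σhalf²=0.208100
  -C: nom -47.970 → Σnom=39.630; wc +0.437/-0.437 → slack +1.047/-1.047; half-tol=0.437, Σhalf²=0.399069
  +D: nom +34.200 → Σnom=73.830; wc +0.340/-0.120 → slack +1.387/-1.167; half-tol=0.230, Σhalf²=0.451969
  -E: nom -31.170 → Σnom=42.660; wc +0.120/-0.120 → slack +1.507/-1.287; half-tol=0.120, Σhalf²=0.466369
  -F: nom -17.300 → Σnom=25.360; wc +0.230/-0.230 → slack +1.737/-1.517; half-tol=0.230, Σhalf²=0.519269
  +G: nom +41.080 → Σnom=66.440; wc +0.497/-0.030 → slack +2.234/-1.547; half-tol=0.264, Σhalf²=0.588701
Nominal = 66.440. Worst-case = [66.440 - 1.547, 66.440 + 2.234] = [64.893, 68.674]. RSS = √0.588701 = 0.767.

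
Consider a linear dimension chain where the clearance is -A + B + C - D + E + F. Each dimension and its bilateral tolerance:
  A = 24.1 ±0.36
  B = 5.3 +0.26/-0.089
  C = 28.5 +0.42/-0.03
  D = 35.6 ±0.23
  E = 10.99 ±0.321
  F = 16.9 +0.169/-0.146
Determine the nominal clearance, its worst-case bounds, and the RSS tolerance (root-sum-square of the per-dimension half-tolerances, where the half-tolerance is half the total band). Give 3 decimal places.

Stack each dimension's contribution:
  -A: nom -24.100 → Σnom=-24.100; wc +0.360/-0.360 → slack +0.360/-0.360; half-tol=0.360, Σhalf²=0.129600
  +B: nom +5.300 → Σnom=-18.800; wc +0.260/-0.089 → slack +0.620/-0.449; half-tol=0.174, Σhalf²=0.160050
  +C: nom +28.500 → Σnom=9.700; wc +0.420/-0.030 → slack +1.040/-0.479; half-tol=0.225, Σhalf²=0.210675
  -D: nom -35.600 → Σnom=-25.900; wc +0.230/-0.230 → slack +1.270/-0.709; half-tol=0.230, Σhalf²=0.263575
  +E: nom +10.990 → Σnom=-14.910; wc +0.321/-0.321 → slack +1.591/-1.030; half-tol=0.321, Σhalf²=0.366616
  +F: nom +16.900 → Σnom=1.990; wc +0.169/-0.146 → slack +1.760/-1.176; half-tol=0.158, Σhalf²=0.391423
Nominal = 1.990. Worst-case = [1.990 - 1.176, 1.990 + 1.760] = [0.814, 3.750]. RSS = √0.391423 = 0.626.

nominal=1.990 wc=[0.814,3.750] rss=0.626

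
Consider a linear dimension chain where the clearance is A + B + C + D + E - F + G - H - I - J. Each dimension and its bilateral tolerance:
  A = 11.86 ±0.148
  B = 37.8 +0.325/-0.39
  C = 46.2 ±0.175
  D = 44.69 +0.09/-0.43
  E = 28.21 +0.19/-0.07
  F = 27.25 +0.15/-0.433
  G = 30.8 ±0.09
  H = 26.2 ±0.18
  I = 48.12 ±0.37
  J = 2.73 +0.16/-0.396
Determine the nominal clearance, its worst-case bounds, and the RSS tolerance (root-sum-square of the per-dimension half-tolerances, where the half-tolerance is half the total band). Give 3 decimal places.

Stack each dimension's contribution:
  +A: nom +11.860 → Σnom=11.860; wc +0.148/-0.148 → slack +0.148/-0.148; half-tol=0.148, Σhalf²=0.021904
  +B: nom +37.800 → Σnom=49.660; wc +0.325/-0.390 → slack +0.473/-0.538; half-tol=0.358, Σhalf²=0.149710
  +C: nom +46.200 → Σnom=95.860; wc +0.175/-0.175 → slack +0.648/-0.713; half-tol=0.175, Σhalf²=0.180335
  +D: nom +44.690 → Σnom=140.550; wc +0.090/-0.430 → slack +0.738/-1.143; half-tol=0.260, Σhalf²=0.247935
  +E: nom +28.210 → Σnom=168.760; wc +0.190/-0.070 → slack +0.928/-1.213; half-tol=0.130, Σhalf²=0.264835
  -F: nom -27.250 → Σnom=141.510; wc +0.433/-0.150 → slack +1.361/-1.363; half-tol=0.291, Σhalf²=0.349808
  +G: nom +30.800 → Σnom=172.310; wc +0.090/-0.090 → slack +1.451/-1.453; half-tol=0.090, Σhalf²=0.357908
  -H: nom -26.200 → Σnom=146.110; wc +0.180/-0.180 → slack +1.631/-1.633; half-tol=0.180, Σhalf²=0.390308
  -I: nom -48.120 → Σnom=97.990; wc +0.370/-0.370 → slack +2.001/-2.003; half-tol=0.370, Σhalf²=0.527208
  -J: nom -2.730 → Σnom=95.260; wc +0.396/-0.160 → slack +2.397/-2.163; half-tol=0.278, Σhalf²=0.604492
Nominal = 95.260. Worst-case = [95.260 - 2.163, 95.260 + 2.397] = [93.097, 97.657]. RSS = √0.604492 = 0.777.

nominal=95.260 wc=[93.097,97.657] rss=0.777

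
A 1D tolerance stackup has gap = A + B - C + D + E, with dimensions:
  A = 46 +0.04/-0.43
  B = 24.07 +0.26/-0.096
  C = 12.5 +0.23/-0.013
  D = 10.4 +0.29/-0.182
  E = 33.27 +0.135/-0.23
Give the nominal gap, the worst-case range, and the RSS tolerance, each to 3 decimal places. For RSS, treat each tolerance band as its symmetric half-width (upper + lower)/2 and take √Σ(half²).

nominal=101.240 wc=[100.072,101.978] rss=0.437

Stack each dimension's contribution:
  +A: nom +46.000 → Σnom=46.000; wc +0.040/-0.430 → slack +0.040/-0.430; half-tol=0.235, Σhalf²=0.055225
  +B: nom +24.070 → Σnom=70.070; wc +0.260/-0.096 → slack +0.300/-0.526; half-tol=0.178, Σhalf²=0.086909
  -C: nom -12.500 → Σnom=57.570; wc +0.013/-0.230 → slack +0.313/-0.756; half-tol=0.122, Σhalf²=0.101671
  +D: nom +10.400 → Σnom=67.970; wc +0.290/-0.182 → slack +0.603/-0.938; half-tol=0.236, Σhalf²=0.157367
  +E: nom +33.270 → Σnom=101.240; wc +0.135/-0.230 → slack +0.738/-1.168; half-tol=0.182, Σhalf²=0.190673
Nominal = 101.240. Worst-case = [101.240 - 1.168, 101.240 + 0.738] = [100.072, 101.978]. RSS = √0.190673 = 0.437.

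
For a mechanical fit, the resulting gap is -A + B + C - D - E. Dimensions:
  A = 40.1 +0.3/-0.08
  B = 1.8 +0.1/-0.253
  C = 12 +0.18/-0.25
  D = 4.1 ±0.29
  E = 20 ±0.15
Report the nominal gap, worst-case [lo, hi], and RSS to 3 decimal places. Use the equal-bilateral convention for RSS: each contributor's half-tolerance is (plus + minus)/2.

nominal=-50.400 wc=[-51.643,-49.600] rss=0.469

Stack each dimension's contribution:
  -A: nom -40.100 → Σnom=-40.100; wc +0.080/-0.300 → slack +0.080/-0.300; half-tol=0.190, Σhalf²=0.036100
  +B: nom +1.800 → Σnom=-38.300; wc +0.100/-0.253 → slack +0.180/-0.553; half-tol=0.176, Σhalf²=0.067252
  +C: nom +12.000 → Σnom=-26.300; wc +0.180/-0.250 → slack +0.360/-0.803; half-tol=0.215, Σhalf²=0.113477
  -D: nom -4.100 → Σnom=-30.400; wc +0.290/-0.290 → slack +0.650/-1.093; half-tol=0.290, Σhalf²=0.197577
  -E: nom -20.000 → Σnom=-50.400; wc +0.150/-0.150 → slack +0.800/-1.243; half-tol=0.150, Σhalf²=0.220077
Nominal = -50.400. Worst-case = [-50.400 - 1.243, -50.400 + 0.800] = [-51.643, -49.600]. RSS = √0.220077 = 0.469.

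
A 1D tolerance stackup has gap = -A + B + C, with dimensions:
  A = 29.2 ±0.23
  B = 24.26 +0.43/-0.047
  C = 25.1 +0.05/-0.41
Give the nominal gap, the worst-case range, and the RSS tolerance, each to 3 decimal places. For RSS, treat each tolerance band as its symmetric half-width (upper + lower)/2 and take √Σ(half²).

nominal=20.160 wc=[19.473,20.870] rss=0.403

Stack each dimension's contribution:
  -A: nom -29.200 → Σnom=-29.200; wc +0.230/-0.230 → slack +0.230/-0.230; half-tol=0.230, Σhalf²=0.052900
  +B: nom +24.260 → Σnom=-4.940; wc +0.430/-0.047 → slack +0.660/-0.277; half-tol=0.238, Σhalf²=0.109782
  +C: nom +25.100 → Σnom=20.160; wc +0.050/-0.410 → slack +0.710/-0.687; half-tol=0.230, Σhalf²=0.162682
Nominal = 20.160. Worst-case = [20.160 - 0.687, 20.160 + 0.710] = [19.473, 20.870]. RSS = √0.162682 = 0.403.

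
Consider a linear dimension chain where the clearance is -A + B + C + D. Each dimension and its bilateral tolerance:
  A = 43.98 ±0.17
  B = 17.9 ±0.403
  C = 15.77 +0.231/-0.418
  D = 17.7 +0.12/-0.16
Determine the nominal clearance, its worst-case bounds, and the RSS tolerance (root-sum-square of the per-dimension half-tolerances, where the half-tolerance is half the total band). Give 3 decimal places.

nominal=7.390 wc=[6.239,8.314] rss=0.562

Stack each dimension's contribution:
  -A: nom -43.980 → Σnom=-43.980; wc +0.170/-0.170 → slack +0.170/-0.170; half-tol=0.170, Σhalf²=0.028900
  +B: nom +17.900 → Σnom=-26.080; wc +0.403/-0.403 → slack +0.573/-0.573; half-tol=0.403, Σhalf²=0.191309
  +C: nom +15.770 → Σnom=-10.310; wc +0.231/-0.418 → slack +0.804/-0.991; half-tol=0.325, Σhalf²=0.296609
  +D: nom +17.700 → Σnom=7.390; wc +0.120/-0.160 → slack +0.924/-1.151; half-tol=0.140, Σhalf²=0.316209
Nominal = 7.390. Worst-case = [7.390 - 1.151, 7.390 + 0.924] = [6.239, 8.314]. RSS = √0.316209 = 0.562.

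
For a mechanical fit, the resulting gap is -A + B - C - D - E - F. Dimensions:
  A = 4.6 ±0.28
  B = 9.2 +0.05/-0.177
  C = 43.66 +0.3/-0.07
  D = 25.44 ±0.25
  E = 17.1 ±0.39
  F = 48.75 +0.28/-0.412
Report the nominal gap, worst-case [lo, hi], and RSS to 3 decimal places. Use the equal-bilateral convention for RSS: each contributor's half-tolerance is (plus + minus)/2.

Stack each dimension's contribution:
  -A: nom -4.600 → Σnom=-4.600; wc +0.280/-0.280 → slack +0.280/-0.280; half-tol=0.280, Σhalf²=0.078400
  +B: nom +9.200 → Σnom=4.600; wc +0.050/-0.177 → slack +0.330/-0.457; half-tol=0.113, Σhalf²=0.091282
  -C: nom -43.660 → Σnom=-39.060; wc +0.070/-0.300 → slack +0.400/-0.757; half-tol=0.185, Σhalf²=0.125507
  -D: nom -25.440 → Σnom=-64.500; wc +0.250/-0.250 → slack +0.650/-1.007; half-tol=0.250, Σhalf²=0.188007
  -E: nom -17.100 → Σnom=-81.600; wc +0.390/-0.390 → slack +1.040/-1.397; half-tol=0.390, Σhalf²=0.340107
  -F: nom -48.750 → Σnom=-130.350; wc +0.412/-0.280 → slack +1.452/-1.677; half-tol=0.346, Σhalf²=0.459823
Nominal = -130.350. Worst-case = [-130.350 - 1.677, -130.350 + 1.452] = [-132.027, -128.898]. RSS = √0.459823 = 0.678.

nominal=-130.350 wc=[-132.027,-128.898] rss=0.678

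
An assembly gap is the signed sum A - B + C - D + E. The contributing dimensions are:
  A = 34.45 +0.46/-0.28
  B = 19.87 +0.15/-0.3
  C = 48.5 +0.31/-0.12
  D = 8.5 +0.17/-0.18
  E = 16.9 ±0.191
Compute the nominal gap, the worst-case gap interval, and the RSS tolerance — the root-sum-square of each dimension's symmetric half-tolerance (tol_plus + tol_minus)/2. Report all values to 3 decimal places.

Stack each dimension's contribution:
  +A: nom +34.450 → Σnom=34.450; wc +0.460/-0.280 → slack +0.460/-0.280; half-tol=0.370, Σhalf²=0.136900
  -B: nom -19.870 → Σnom=14.580; wc +0.300/-0.150 → slack +0.760/-0.430; half-tol=0.225, Σhalf²=0.187525
  +C: nom +48.500 → Σnom=63.080; wc +0.310/-0.120 → slack +1.070/-0.550; half-tol=0.215, Σhalf²=0.233750
  -D: nom -8.500 → Σnom=54.580; wc +0.180/-0.170 → slack +1.250/-0.720; half-tol=0.175, Σhalf²=0.264375
  +E: nom +16.900 → Σnom=71.480; wc +0.191/-0.191 → slack +1.441/-0.911; half-tol=0.191, Σhalf²=0.300856
Nominal = 71.480. Worst-case = [71.480 - 0.911, 71.480 + 1.441] = [70.569, 72.921]. RSS = √0.300856 = 0.549.

nominal=71.480 wc=[70.569,72.921] rss=0.549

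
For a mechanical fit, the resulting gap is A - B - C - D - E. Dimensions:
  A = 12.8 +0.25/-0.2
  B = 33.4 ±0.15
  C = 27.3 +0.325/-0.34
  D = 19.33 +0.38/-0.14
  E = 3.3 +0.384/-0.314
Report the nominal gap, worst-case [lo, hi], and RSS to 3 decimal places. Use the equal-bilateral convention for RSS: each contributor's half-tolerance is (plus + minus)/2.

nominal=-70.530 wc=[-71.969,-69.336] rss=0.611

Stack each dimension's contribution:
  +A: nom +12.800 → Σnom=12.800; wc +0.250/-0.200 → slack +0.250/-0.200; half-tol=0.225, Σhalf²=0.050625
  -B: nom -33.400 → Σnom=-20.600; wc +0.150/-0.150 → slack +0.400/-0.350; half-tol=0.150, Σhalf²=0.073125
  -C: nom -27.300 → Σnom=-47.900; wc +0.340/-0.325 → slack +0.740/-0.675; half-tol=0.333, Σhalf²=0.183681
  -D: nom -19.330 → Σnom=-67.230; wc +0.140/-0.380 → slack +0.880/-1.055; half-tol=0.260, Σhalf²=0.251281
  -E: nom -3.300 → Σnom=-70.530; wc +0.314/-0.384 → slack +1.194/-1.439; half-tol=0.349, Σhalf²=0.373082
Nominal = -70.530. Worst-case = [-70.530 - 1.439, -70.530 + 1.194] = [-71.969, -69.336]. RSS = √0.373082 = 0.611.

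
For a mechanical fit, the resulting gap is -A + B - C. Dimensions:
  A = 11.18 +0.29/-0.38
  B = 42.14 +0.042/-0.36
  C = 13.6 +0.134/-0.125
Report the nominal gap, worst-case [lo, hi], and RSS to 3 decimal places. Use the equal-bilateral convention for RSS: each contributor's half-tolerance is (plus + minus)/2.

nominal=17.360 wc=[16.576,17.907] rss=0.412

Stack each dimension's contribution:
  -A: nom -11.180 → Σnom=-11.180; wc +0.380/-0.290 → slack +0.380/-0.290; half-tol=0.335, Σhalf²=0.112225
  +B: nom +42.140 → Σnom=30.960; wc +0.042/-0.360 → slack +0.422/-0.650; half-tol=0.201, Σhalf²=0.152626
  -C: nom -13.600 → Σnom=17.360; wc +0.125/-0.134 → slack +0.547/-0.784; half-tol=0.130, Σhalf²=0.169396
Nominal = 17.360. Worst-case = [17.360 - 0.784, 17.360 + 0.547] = [16.576, 17.907]. RSS = √0.169396 = 0.412.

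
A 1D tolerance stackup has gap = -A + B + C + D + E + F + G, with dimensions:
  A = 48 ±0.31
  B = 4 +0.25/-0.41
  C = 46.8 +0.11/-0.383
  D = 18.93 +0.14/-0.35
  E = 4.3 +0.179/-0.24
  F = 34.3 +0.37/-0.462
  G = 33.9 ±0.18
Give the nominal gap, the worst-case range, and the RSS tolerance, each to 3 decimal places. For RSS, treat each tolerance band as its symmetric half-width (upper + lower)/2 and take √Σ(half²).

nominal=94.230 wc=[91.895,95.769] rss=0.758

Stack each dimension's contribution:
  -A: nom -48.000 → Σnom=-48.000; wc +0.310/-0.310 → slack +0.310/-0.310; half-tol=0.310, Σhalf²=0.096100
  +B: nom +4.000 → Σnom=-44.000; wc +0.250/-0.410 → slack +0.560/-0.720; half-tol=0.330, Σhalf²=0.205000
  +C: nom +46.800 → Σnom=2.800; wc +0.110/-0.383 → slack +0.670/-1.103; half-tol=0.246, Σhalf²=0.265762
  +D: nom +18.930 → Σnom=21.730; wc +0.140/-0.350 → slack +0.810/-1.453; half-tol=0.245, Σhalf²=0.325787
  +E: nom +4.300 → Σnom=26.030; wc +0.179/-0.240 → slack +0.989/-1.693; half-tol=0.209, Σhalf²=0.369677
  +F: nom +34.300 → Σnom=60.330; wc +0.370/-0.462 → slack +1.359/-2.155; half-tol=0.416, Σhalf²=0.542733
  +G: nom +33.900 → Σnom=94.230; wc +0.180/-0.180 → slack +1.539/-2.335; half-tol=0.180, Σhalf²=0.575133
Nominal = 94.230. Worst-case = [94.230 - 2.335, 94.230 + 1.539] = [91.895, 95.769]. RSS = √0.575133 = 0.758.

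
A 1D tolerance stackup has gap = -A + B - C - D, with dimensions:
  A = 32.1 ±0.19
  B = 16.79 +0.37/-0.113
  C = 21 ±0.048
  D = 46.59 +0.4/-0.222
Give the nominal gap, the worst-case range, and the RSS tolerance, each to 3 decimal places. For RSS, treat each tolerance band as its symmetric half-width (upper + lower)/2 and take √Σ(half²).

Stack each dimension's contribution:
  -A: nom -32.100 → Σnom=-32.100; wc +0.190/-0.190 → slack +0.190/-0.190; half-tol=0.190, Σhalf²=0.036100
  +B: nom +16.790 → Σnom=-15.310; wc +0.370/-0.113 → slack +0.560/-0.303; half-tol=0.241, Σhalf²=0.094422
  -C: nom -21.000 → Σnom=-36.310; wc +0.048/-0.048 → slack +0.608/-0.351; half-tol=0.048, Σhalf²=0.096726
  -D: nom -46.590 → Σnom=-82.900; wc +0.222/-0.400 → slack +0.830/-0.751; half-tol=0.311, Σhalf²=0.193447
Nominal = -82.900. Worst-case = [-82.900 - 0.751, -82.900 + 0.830] = [-83.651, -82.070]. RSS = √0.193447 = 0.440.

nominal=-82.900 wc=[-83.651,-82.070] rss=0.440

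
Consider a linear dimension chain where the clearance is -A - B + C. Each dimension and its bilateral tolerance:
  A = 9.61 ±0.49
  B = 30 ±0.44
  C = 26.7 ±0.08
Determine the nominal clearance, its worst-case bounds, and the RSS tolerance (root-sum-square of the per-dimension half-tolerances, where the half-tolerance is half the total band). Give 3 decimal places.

Stack each dimension's contribution:
  -A: nom -9.610 → Σnom=-9.610; wc +0.490/-0.490 → slack +0.490/-0.490; half-tol=0.490, Σhalf²=0.240100
  -B: nom -30.000 → Σnom=-39.610; wc +0.440/-0.440 → slack +0.930/-0.930; half-tol=0.440, Σhalf²=0.433700
  +C: nom +26.700 → Σnom=-12.910; wc +0.080/-0.080 → slack +1.010/-1.010; half-tol=0.080, Σhalf²=0.440100
Nominal = -12.910. Worst-case = [-12.910 - 1.010, -12.910 + 1.010] = [-13.920, -11.900]. RSS = √0.440100 = 0.663.

nominal=-12.910 wc=[-13.920,-11.900] rss=0.663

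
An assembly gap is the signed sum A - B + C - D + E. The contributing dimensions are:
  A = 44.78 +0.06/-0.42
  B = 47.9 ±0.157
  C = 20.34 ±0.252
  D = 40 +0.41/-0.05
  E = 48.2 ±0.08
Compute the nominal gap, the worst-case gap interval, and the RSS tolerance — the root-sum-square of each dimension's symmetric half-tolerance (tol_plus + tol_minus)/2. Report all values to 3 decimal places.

nominal=25.420 wc=[24.101,26.019] rss=0.453

Stack each dimension's contribution:
  +A: nom +44.780 → Σnom=44.780; wc +0.060/-0.420 → slack +0.060/-0.420; half-tol=0.240, Σhalf²=0.057600
  -B: nom -47.900 → Σnom=-3.120; wc +0.157/-0.157 → slack +0.217/-0.577; half-tol=0.157, Σhalf²=0.082249
  +C: nom +20.340 → Σnom=17.220; wc +0.252/-0.252 → slack +0.469/-0.829; half-tol=0.252, Σhalf²=0.145753
  -D: nom -40.000 → Σnom=-22.780; wc +0.050/-0.410 → slack +0.519/-1.239; half-tol=0.230, Σhalf²=0.198653
  +E: nom +48.200 → Σnom=25.420; wc +0.080/-0.080 → slack +0.599/-1.319; half-tol=0.080, Σhalf²=0.205053
Nominal = 25.420. Worst-case = [25.420 - 1.319, 25.420 + 0.599] = [24.101, 26.019]. RSS = √0.205053 = 0.453.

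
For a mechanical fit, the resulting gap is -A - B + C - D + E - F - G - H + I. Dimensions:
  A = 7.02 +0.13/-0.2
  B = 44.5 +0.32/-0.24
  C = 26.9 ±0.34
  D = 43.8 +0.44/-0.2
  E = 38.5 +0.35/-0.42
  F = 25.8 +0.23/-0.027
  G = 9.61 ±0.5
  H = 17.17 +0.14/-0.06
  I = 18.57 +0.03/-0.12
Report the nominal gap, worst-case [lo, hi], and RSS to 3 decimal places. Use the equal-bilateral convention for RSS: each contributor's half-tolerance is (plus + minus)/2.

nominal=-63.930 wc=[-66.570,-61.983] rss=0.868

Stack each dimension's contribution:
  -A: nom -7.020 → Σnom=-7.020; wc +0.200/-0.130 → slack +0.200/-0.130; half-tol=0.165, Σhalf²=0.027225
  -B: nom -44.500 → Σnom=-51.520; wc +0.240/-0.320 → slack +0.440/-0.450; half-tol=0.280, Σhalf²=0.105625
  +C: nom +26.900 → Σnom=-24.620; wc +0.340/-0.340 → slack +0.780/-0.790; half-tol=0.340, Σhalf²=0.221225
  -D: nom -43.800 → Σnom=-68.420; wc +0.200/-0.440 → slack +0.980/-1.230; half-tol=0.320, Σhalf²=0.323625
  +E: nom +38.500 → Σnom=-29.920; wc +0.350/-0.420 → slack +1.330/-1.650; half-tol=0.385, Σhalf²=0.471850
  -F: nom -25.800 → Σnom=-55.720; wc +0.027/-0.230 → slack +1.357/-1.880; half-tol=0.129, Σhalf²=0.488362
  -G: nom -9.610 → Σnom=-65.330; wc +0.500/-0.500 → slack +1.857/-2.380; half-tol=0.500, Σhalf²=0.738362
  -H: nom -17.170 → Σnom=-82.500; wc +0.060/-0.140 → slack +1.917/-2.520; half-tol=0.100, Σhalf²=0.748362
  +I: nom +18.570 → Σnom=-63.930; wc +0.030/-0.120 → slack +1.947/-2.640; half-tol=0.075, Σhalf²=0.753987
Nominal = -63.930. Worst-case = [-63.930 - 2.640, -63.930 + 1.947] = [-66.570, -61.983]. RSS = √0.753987 = 0.868.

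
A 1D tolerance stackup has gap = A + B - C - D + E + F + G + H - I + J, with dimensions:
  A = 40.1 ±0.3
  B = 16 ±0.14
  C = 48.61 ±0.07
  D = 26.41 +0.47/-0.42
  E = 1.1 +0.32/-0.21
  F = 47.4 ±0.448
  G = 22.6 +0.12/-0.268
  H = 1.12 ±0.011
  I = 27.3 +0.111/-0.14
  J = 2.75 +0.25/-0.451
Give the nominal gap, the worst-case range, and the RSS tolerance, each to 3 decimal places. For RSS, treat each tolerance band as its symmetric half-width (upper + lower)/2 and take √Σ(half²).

nominal=28.750 wc=[26.271,30.969] rss=0.872

Stack each dimension's contribution:
  +A: nom +40.100 → Σnom=40.100; wc +0.300/-0.300 → slack +0.300/-0.300; half-tol=0.300, Σhalf²=0.090000
  +B: nom +16.000 → Σnom=56.100; wc +0.140/-0.140 → slack +0.440/-0.440; half-tol=0.140, Σhalf²=0.109600
  -C: nom -48.610 → Σnom=7.490; wc +0.070/-0.070 → slack +0.510/-0.510; half-tol=0.070, Σhalf²=0.114500
  -D: nom -26.410 → Σnom=-18.920; wc +0.420/-0.470 → slack +0.930/-0.980; half-tol=0.445, Σhalf²=0.312525
  +E: nom +1.100 → Σnom=-17.820; wc +0.320/-0.210 → slack +1.250/-1.190; half-tol=0.265, Σhalf²=0.382750
  +F: nom +47.400 → Σnom=29.580; wc +0.448/-0.448 → slack +1.698/-1.638; half-tol=0.448, Σhalf²=0.583454
  +G: nom +22.600 → Σnom=52.180; wc +0.120/-0.268 → slack +1.818/-1.906; half-tol=0.194, Σhalf²=0.621090
  +H: nom +1.120 → Σnom=53.300; wc +0.011/-0.011 → slack +1.829/-1.917; half-tol=0.011, Σhalf²=0.621211
  -I: nom -27.300 → Σnom=26.000; wc +0.140/-0.111 → slack +1.969/-2.028; half-tol=0.126, Σhalf²=0.636961
  +J: nom +2.750 → Σnom=28.750; wc +0.250/-0.451 → slack +2.219/-2.479; half-tol=0.351, Σhalf²=0.759811
Nominal = 28.750. Worst-case = [28.750 - 2.479, 28.750 + 2.219] = [26.271, 30.969]. RSS = √0.759811 = 0.872.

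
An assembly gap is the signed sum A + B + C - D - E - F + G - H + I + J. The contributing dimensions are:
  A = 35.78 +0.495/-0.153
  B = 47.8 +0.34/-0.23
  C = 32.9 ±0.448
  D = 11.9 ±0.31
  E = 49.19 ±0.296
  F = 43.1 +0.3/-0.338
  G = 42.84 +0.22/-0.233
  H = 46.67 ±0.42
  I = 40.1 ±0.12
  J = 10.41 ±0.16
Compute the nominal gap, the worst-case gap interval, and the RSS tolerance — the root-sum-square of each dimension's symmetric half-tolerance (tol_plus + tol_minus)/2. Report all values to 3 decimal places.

nominal=58.970 wc=[56.300,62.117] rss=0.970

Stack each dimension's contribution:
  +A: nom +35.780 → Σnom=35.780; wc +0.495/-0.153 → slack +0.495/-0.153; half-tol=0.324, Σhalf²=0.104976
  +B: nom +47.800 → Σnom=83.580; wc +0.340/-0.230 → slack +0.835/-0.383; half-tol=0.285, Σhalf²=0.186201
  +C: nom +32.900 → Σnom=116.480; wc +0.448/-0.448 → slack +1.283/-0.831; half-tol=0.448, Σhalf²=0.386905
  -D: nom -11.900 → Σnom=104.580; wc +0.310/-0.310 → slack +1.593/-1.141; half-tol=0.310, Σhalf²=0.483005
  -E: nom -49.190 → Σnom=55.390; wc +0.296/-0.296 → slack +1.889/-1.437; half-tol=0.296, Σhalf²=0.570621
  -F: nom -43.100 → Σnom=12.290; wc +0.338/-0.300 → slack +2.227/-1.737; half-tol=0.319, Σhalf²=0.672382
  +G: nom +42.840 → Σnom=55.130; wc +0.220/-0.233 → slack +2.447/-1.970; half-tol=0.227, Σhalf²=0.723684
  -H: nom -46.670 → Σnom=8.460; wc +0.420/-0.420 → slack +2.867/-2.390; half-tol=0.420, Σhalf²=0.900084
  +I: nom +40.100 → Σnom=48.560; wc +0.120/-0.120 → slack +2.987/-2.510; half-tol=0.120, Σhalf²=0.914484
  +J: nom +10.410 → Σnom=58.970; wc +0.160/-0.160 → slack +3.147/-2.670; half-tol=0.160, Σhalf²=0.940084
Nominal = 58.970. Worst-case = [58.970 - 2.670, 58.970 + 3.147] = [56.300, 62.117]. RSS = √0.940084 = 0.970.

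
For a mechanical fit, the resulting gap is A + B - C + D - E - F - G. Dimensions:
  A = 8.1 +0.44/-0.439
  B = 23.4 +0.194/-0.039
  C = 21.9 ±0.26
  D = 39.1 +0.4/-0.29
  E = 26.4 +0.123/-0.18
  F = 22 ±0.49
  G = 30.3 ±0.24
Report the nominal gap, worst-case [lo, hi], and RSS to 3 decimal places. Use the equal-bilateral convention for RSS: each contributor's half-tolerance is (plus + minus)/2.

nominal=-30.000 wc=[-31.881,-27.796] rss=0.845

Stack each dimension's contribution:
  +A: nom +8.100 → Σnom=8.100; wc +0.440/-0.439 → slack +0.440/-0.439; half-tol=0.440, Σhalf²=0.193160
  +B: nom +23.400 → Σnom=31.500; wc +0.194/-0.039 → slack +0.634/-0.478; half-tol=0.117, Σhalf²=0.206733
  -C: nom -21.900 → Σnom=9.600; wc +0.260/-0.260 → slack +0.894/-0.738; half-tol=0.260, Σhalf²=0.274333
  +D: nom +39.100 → Σnom=48.700; wc +0.400/-0.290 → slack +1.294/-1.028; half-tol=0.345, Σhalf²=0.393358
  -E: nom -26.400 → Σnom=22.300; wc +0.180/-0.123 → slack +1.474/-1.151; half-tol=0.151, Σhalf²=0.416310
  -F: nom -22.000 → Σnom=0.300; wc +0.490/-0.490 → slack +1.964/-1.641; half-tol=0.490, Σhalf²=0.656410
  -G: nom -30.300 → Σnom=-30.000; wc +0.240/-0.240 → slack +2.204/-1.881; half-tol=0.240, Σhalf²=0.714010
Nominal = -30.000. Worst-case = [-30.000 - 1.881, -30.000 + 2.204] = [-31.881, -27.796]. RSS = √0.714010 = 0.845.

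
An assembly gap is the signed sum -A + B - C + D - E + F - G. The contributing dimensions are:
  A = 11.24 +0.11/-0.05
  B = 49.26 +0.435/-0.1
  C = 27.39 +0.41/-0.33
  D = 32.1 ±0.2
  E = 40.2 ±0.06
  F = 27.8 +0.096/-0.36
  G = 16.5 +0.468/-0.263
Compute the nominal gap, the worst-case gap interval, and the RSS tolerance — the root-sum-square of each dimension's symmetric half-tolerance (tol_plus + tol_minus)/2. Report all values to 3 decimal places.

nominal=13.830 wc=[12.122,15.264] rss=0.666

Stack each dimension's contribution:
  -A: nom -11.240 → Σnom=-11.240; wc +0.050/-0.110 → slack +0.050/-0.110; half-tol=0.080, Σhalf²=0.006400
  +B: nom +49.260 → Σnom=38.020; wc +0.435/-0.100 → slack +0.485/-0.210; half-tol=0.268, Σhalf²=0.077956
  -C: nom -27.390 → Σnom=10.630; wc +0.330/-0.410 → slack +0.815/-0.620; half-tol=0.370, Σhalf²=0.214856
  +D: nom +32.100 → Σnom=42.730; wc +0.200/-0.200 → slack +1.015/-0.820; half-tol=0.200, Σhalf²=0.254856
  -E: nom -40.200 → Σnom=2.530; wc +0.060/-0.060 → slack +1.075/-0.880; half-tol=0.060, Σhalf²=0.258456
  +F: nom +27.800 → Σnom=30.330; wc +0.096/-0.360 → slack +1.171/-1.240; half-tol=0.228, Σhalf²=0.310440
  -G: nom -16.500 → Σnom=13.830; wc +0.263/-0.468 → slack +1.434/-1.708; half-tol=0.366, Σhalf²=0.444030
Nominal = 13.830. Worst-case = [13.830 - 1.708, 13.830 + 1.434] = [12.122, 15.264]. RSS = √0.444030 = 0.666.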